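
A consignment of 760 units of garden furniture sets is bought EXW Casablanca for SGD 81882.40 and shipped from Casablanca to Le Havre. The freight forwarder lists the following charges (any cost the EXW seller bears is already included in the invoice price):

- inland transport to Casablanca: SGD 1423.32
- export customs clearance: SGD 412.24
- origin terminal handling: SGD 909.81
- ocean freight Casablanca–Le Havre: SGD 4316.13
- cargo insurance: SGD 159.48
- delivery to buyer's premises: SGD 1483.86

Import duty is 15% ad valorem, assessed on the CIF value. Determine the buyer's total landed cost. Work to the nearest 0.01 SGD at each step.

EXW: the seller makes goods available at their premises; the buyer bears all onward costs.
CIF value = EXW price + inland to port + export clearance + origin terminal + freight + insurance = 81882.40 + 1423.32 + 412.24 + 909.81 + 4316.13 + 159.48 = 89103.38
Import duty = 89103.38 × 15% = 13365.51
Buyer bears: inland to port 1423.32 + export clearance 412.24 + origin terminal 909.81 + freight 4316.13 + insurance 159.48 + delivery 1483.86 + duty 13365.51 = 22070.35
Landed cost = invoice 81882.40 + 22070.35 = 103952.75

Total landed cost: SGD 103952.75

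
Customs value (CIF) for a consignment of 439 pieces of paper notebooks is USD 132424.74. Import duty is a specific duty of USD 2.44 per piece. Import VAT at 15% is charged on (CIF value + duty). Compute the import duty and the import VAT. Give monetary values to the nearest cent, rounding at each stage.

Import duty = 439 × 2.44 = 1071.16
VAT base = CIF + duty = 132424.74 + 1071.16 = 133495.90
Import VAT = 133495.90 × 15% = 20024.39

Import duty: USD 1071.16; import VAT: USD 20024.39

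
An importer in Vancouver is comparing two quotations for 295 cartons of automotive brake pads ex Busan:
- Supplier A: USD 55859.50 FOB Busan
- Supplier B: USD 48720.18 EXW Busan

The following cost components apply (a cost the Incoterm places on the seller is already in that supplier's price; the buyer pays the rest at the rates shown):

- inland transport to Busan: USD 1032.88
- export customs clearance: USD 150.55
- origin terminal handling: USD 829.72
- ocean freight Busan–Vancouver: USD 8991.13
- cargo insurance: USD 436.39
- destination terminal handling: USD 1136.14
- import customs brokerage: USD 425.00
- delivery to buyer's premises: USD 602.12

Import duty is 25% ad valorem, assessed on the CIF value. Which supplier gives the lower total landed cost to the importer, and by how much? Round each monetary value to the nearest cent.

Supplier A (FOB):
CIF value = FOB price + freight + insurance = 55859.50 + 8991.13 + 436.39 = 65287.02
Import duty = 65287.02 × 25% = 16321.76
Buyer bears (A): 8991.13 + 436.39 + 1136.14 + 425.00 + 602.12 = 11590.78
Landed cost (A) = invoice 55859.50 + 11590.78 + duty 16321.76 = 83772.04
Supplier B (EXW):
CIF value = EXW price + inland to port + export clearance + origin terminal + freight + insurance = 48720.18 + 1032.88 + 150.55 + 829.72 + 8991.13 + 436.39 = 60160.85
Import duty = 60160.85 × 25% = 15040.21
Buyer bears (B): 1032.88 + 150.55 + 829.72 + 8991.13 + 436.39 + 1136.14 + 425.00 + 602.12 = 13603.93
Landed cost (B) = invoice 48720.18 + 13603.93 + duty 15040.21 = 77364.32
Difference = |83772.04 − 77364.32| = 6407.72

Supplier B is cheaper by USD 6407.72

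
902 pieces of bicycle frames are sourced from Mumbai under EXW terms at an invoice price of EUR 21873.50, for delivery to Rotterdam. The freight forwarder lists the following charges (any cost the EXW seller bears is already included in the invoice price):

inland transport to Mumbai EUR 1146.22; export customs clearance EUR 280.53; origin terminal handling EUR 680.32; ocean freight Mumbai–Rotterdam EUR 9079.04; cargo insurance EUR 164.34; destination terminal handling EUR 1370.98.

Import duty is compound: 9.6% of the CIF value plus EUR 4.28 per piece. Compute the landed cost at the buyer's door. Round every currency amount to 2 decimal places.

Total landed cost: EUR 41644.99

EXW: the seller makes goods available at their premises; the buyer bears all onward costs.
CIF value = EXW price + inland to port + export clearance + origin terminal + freight + insurance = 21873.50 + 1146.22 + 280.53 + 680.32 + 9079.04 + 164.34 = 33223.95
Ad valorem component: 33223.95 × 9.6% = 3189.50
Specific component: 902 × 4.28 = 3860.56
Import duty = 3189.50 + 3860.56 = 7050.06
Buyer bears: inland to port 1146.22 + export clearance 280.53 + origin terminal 680.32 + freight 9079.04 + insurance 164.34 + destination terminal 1370.98 + duty 7050.06 = 19771.49
Landed cost = invoice 21873.50 + 19771.49 = 41644.99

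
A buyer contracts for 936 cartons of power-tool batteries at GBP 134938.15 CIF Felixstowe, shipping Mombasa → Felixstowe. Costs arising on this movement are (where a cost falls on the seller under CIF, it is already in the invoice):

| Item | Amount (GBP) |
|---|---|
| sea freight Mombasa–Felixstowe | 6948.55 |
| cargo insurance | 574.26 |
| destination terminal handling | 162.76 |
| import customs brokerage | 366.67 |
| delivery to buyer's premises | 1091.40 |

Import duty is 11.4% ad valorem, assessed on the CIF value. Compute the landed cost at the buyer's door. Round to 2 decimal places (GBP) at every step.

CIF: the seller pays costs through ocean freight and marine insurance to the destination port.
Already in the invoice (seller's account under CIF): freight, insurance — exclude.
The CIF price already equals the CIF value: 134938.15
Import duty = 134938.15 × 11.4% = 15382.95
Buyer bears: destination terminal 162.76 + brokerage 366.67 + delivery 1091.40 + duty 15382.95 = 17003.78
Landed cost = invoice 134938.15 + 17003.78 = 151941.93

Total landed cost: GBP 151941.93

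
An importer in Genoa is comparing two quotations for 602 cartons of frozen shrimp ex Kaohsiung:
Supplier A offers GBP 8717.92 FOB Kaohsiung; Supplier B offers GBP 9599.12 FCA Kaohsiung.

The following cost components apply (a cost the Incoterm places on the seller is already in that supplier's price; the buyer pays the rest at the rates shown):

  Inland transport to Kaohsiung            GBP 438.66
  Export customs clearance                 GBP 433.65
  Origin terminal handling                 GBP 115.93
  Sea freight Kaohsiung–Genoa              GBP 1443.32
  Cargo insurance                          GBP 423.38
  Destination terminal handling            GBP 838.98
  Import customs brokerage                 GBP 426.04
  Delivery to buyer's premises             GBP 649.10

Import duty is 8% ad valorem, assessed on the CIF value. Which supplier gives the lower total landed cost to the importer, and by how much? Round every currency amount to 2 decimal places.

Supplier A (FOB):
CIF value = FOB price + freight + insurance = 8717.92 + 1443.32 + 423.38 = 10584.62
Import duty = 10584.62 × 8% = 846.77
Buyer bears (A): 1443.32 + 423.38 + 838.98 + 426.04 + 649.10 = 3780.82
Landed cost (A) = invoice 8717.92 + 3780.82 + duty 846.77 = 13345.51
Supplier B (FCA):
CIF value = FCA price + origin terminal + freight + insurance = 9599.12 + 115.93 + 1443.32 + 423.38 = 11581.75
Import duty = 11581.75 × 8% = 926.54
Buyer bears (B): 115.93 + 1443.32 + 423.38 + 838.98 + 426.04 + 649.10 = 3896.75
Landed cost (B) = invoice 9599.12 + 3896.75 + duty 926.54 = 14422.41
Difference = |13345.51 − 14422.41| = 1076.90

Supplier A is cheaper by GBP 1076.90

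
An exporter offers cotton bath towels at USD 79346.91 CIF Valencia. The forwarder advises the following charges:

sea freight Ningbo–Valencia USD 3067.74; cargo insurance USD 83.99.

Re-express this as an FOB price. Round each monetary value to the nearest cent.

FOB price: USD 76195.18

From CIF to FOB, the seller no longer bears: freight, insurance.
FOB price = 79346.91 − 3067.74 − 83.99 = 76195.18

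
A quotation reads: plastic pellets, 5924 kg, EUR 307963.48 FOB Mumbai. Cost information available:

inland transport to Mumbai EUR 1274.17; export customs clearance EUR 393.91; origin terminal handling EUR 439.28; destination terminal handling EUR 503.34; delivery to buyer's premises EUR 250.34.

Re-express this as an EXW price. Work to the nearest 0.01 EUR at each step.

Not relevant to the conversion: destination terminal, delivery — on the buyer under both terms; not part of either seller's price.
From FOB to EXW, the seller no longer bears: inland to port, export clearance, origin terminal.
EXW price = 307963.48 − 1274.17 − 393.91 − 439.28 = 305856.12

EXW price: EUR 305856.12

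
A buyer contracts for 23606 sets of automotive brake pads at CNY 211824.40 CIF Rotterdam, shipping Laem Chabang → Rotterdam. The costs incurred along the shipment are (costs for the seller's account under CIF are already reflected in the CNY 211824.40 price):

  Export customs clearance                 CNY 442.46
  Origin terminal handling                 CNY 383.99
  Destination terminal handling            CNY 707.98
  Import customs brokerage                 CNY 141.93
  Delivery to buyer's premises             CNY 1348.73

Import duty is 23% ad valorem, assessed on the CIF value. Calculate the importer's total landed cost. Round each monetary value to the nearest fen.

CIF: the seller pays costs through ocean freight and marine insurance to the destination port.
Already in the invoice (seller's account under CIF): export clearance, origin terminal — exclude.
The CIF price already equals the CIF value: 211824.40
Import duty = 211824.40 × 23% = 48719.61
Buyer bears: destination terminal 707.98 + brokerage 141.93 + delivery 1348.73 + duty 48719.61 = 50918.25
Landed cost = invoice 211824.40 + 50918.25 = 262742.65

Total landed cost: CNY 262742.65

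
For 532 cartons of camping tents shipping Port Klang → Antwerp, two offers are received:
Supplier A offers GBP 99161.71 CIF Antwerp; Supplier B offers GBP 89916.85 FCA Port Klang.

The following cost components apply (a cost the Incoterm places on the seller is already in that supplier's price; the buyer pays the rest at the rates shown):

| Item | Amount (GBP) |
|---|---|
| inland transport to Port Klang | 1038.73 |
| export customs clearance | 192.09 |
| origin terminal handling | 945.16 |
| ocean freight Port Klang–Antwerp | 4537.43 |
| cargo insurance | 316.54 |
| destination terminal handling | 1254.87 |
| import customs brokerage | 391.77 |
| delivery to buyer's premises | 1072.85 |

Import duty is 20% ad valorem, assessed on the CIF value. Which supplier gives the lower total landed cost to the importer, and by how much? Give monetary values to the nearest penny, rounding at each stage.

Supplier A (CIF):
The CIF price already equals the CIF value: 99161.71
Import duty = 99161.71 × 20% = 19832.34
Buyer bears (A): 1254.87 + 391.77 + 1072.85 = 2719.49
Landed cost (A) = invoice 99161.71 + 2719.49 + duty 19832.34 = 121713.54
Supplier B (FCA):
CIF value = FCA price + origin terminal + freight + insurance = 89916.85 + 945.16 + 4537.43 + 316.54 = 95715.98
Import duty = 95715.98 × 20% = 19143.20
Buyer bears (B): 945.16 + 4537.43 + 316.54 + 1254.87 + 391.77 + 1072.85 = 8518.62
Landed cost (B) = invoice 89916.85 + 8518.62 + duty 19143.20 = 117578.67
Difference = |121713.54 − 117578.67| = 4134.87

Supplier B is cheaper by GBP 4134.87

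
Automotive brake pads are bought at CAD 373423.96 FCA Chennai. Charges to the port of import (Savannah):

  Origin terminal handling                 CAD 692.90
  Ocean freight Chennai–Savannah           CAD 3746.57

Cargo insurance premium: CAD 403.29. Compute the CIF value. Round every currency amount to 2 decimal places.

CIF value: CAD 378266.72

CIF = FCA price + pre-shipment costs + freight + insurance
CIF = 373423.96 + 692.90 + 3746.57 + 403.29 = 378266.72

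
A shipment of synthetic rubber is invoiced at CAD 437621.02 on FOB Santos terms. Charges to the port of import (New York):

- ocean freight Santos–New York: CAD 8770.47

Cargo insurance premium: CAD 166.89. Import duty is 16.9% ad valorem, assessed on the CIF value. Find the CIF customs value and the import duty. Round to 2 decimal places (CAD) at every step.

CIF value: CAD 446558.38; import duty: CAD 75468.37

CIF = FOB price + freight + insurance
CIF = 437621.02 + 8770.47 + 166.89 = 446558.38
Import duty = 446558.38 × 16.9% = 75468.37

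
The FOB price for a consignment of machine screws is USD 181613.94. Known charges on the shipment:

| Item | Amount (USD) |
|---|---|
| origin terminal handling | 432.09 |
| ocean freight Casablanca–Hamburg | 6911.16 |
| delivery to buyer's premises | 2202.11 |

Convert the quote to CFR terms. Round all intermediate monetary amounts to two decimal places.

CFR price: USD 188525.10

Not relevant to the conversion: origin terminal — on the seller under both FOB and CFR; already in the FOB price and stays in the CFR price. delivery — on the buyer under both terms; not part of either seller's price.
From FOB to CFR, the seller additionally bears: freight.
CFR price = 181613.94 + 6911.16 = 188525.10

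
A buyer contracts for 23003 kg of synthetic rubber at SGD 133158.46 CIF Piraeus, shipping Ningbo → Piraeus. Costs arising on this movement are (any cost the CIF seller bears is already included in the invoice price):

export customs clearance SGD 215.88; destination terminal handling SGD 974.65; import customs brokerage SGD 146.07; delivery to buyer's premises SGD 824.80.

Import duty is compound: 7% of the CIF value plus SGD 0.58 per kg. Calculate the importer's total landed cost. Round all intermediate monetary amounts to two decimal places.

Total landed cost: SGD 157766.81

CIF: the seller pays costs through ocean freight and marine insurance to the destination port.
Already in the invoice (seller's account under CIF): export clearance — exclude.
The CIF price already equals the CIF value: 133158.46
Ad valorem component: 133158.46 × 7% = 9321.09
Specific component: 23003 × 0.58 = 13341.74
Import duty = 9321.09 + 13341.74 = 22662.83
Buyer bears: destination terminal 974.65 + brokerage 146.07 + delivery 824.80 + duty 22662.83 = 24608.35
Landed cost = invoice 133158.46 + 24608.35 = 157766.81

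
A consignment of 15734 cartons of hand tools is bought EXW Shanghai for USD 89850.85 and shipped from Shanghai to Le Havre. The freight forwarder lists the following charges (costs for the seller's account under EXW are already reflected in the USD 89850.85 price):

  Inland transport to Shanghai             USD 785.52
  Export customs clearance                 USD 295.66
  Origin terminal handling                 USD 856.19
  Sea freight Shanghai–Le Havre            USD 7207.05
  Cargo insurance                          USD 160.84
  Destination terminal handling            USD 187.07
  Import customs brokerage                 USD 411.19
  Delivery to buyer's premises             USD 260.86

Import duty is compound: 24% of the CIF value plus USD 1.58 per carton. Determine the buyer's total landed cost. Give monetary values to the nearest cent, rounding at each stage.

Total landed cost: USD 148672.42

EXW: the seller makes goods available at their premises; the buyer bears all onward costs.
CIF value = EXW price + inland to port + export clearance + origin terminal + freight + insurance = 89850.85 + 785.52 + 295.66 + 856.19 + 7207.05 + 160.84 = 99156.11
Ad valorem component: 99156.11 × 24% = 23797.47
Specific component: 15734 × 1.58 = 24859.72
Import duty = 23797.47 + 24859.72 = 48657.19
Buyer bears: inland to port 785.52 + export clearance 295.66 + origin terminal 856.19 + freight 7207.05 + insurance 160.84 + destination terminal 187.07 + brokerage 411.19 + delivery 260.86 + duty 48657.19 = 58821.57
Landed cost = invoice 89850.85 + 58821.57 = 148672.42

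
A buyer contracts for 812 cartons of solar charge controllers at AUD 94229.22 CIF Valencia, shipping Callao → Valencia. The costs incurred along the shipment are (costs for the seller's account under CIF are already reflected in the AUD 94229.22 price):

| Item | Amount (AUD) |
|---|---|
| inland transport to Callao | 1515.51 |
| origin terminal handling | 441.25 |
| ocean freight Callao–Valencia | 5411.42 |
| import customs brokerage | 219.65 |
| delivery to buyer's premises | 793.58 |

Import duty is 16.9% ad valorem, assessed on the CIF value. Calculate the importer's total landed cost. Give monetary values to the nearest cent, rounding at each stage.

Total landed cost: AUD 111167.19

CIF: the seller pays costs through ocean freight and marine insurance to the destination port.
Already in the invoice (seller's account under CIF): inland to port, origin terminal, freight — exclude.
The CIF price already equals the CIF value: 94229.22
Import duty = 94229.22 × 16.9% = 15924.74
Buyer bears: brokerage 219.65 + delivery 793.58 + duty 15924.74 = 16937.97
Landed cost = invoice 94229.22 + 16937.97 = 111167.19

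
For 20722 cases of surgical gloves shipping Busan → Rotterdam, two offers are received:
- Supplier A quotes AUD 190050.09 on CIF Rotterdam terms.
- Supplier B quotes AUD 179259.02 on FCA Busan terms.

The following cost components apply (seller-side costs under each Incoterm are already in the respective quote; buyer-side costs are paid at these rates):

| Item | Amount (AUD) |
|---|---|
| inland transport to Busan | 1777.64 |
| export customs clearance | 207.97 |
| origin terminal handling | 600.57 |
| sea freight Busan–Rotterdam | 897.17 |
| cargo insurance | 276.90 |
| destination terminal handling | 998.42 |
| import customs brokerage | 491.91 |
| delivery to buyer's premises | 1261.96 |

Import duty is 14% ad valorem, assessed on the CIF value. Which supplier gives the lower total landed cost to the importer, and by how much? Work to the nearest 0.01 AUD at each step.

Supplier B is cheaper by AUD 10278.73

Supplier A (CIF):
The CIF price already equals the CIF value: 190050.09
Import duty = 190050.09 × 14% = 26607.01
Buyer bears (A): 998.42 + 491.91 + 1261.96 = 2752.29
Landed cost (A) = invoice 190050.09 + 2752.29 + duty 26607.01 = 219409.39
Supplier B (FCA):
CIF value = FCA price + origin terminal + freight + insurance = 179259.02 + 600.57 + 897.17 + 276.90 = 181033.66
Import duty = 181033.66 × 14% = 25344.71
Buyer bears (B): 600.57 + 897.17 + 276.90 + 998.42 + 491.91 + 1261.96 = 4526.93
Landed cost (B) = invoice 179259.02 + 4526.93 + duty 25344.71 = 209130.66
Difference = |219409.39 − 209130.66| = 10278.73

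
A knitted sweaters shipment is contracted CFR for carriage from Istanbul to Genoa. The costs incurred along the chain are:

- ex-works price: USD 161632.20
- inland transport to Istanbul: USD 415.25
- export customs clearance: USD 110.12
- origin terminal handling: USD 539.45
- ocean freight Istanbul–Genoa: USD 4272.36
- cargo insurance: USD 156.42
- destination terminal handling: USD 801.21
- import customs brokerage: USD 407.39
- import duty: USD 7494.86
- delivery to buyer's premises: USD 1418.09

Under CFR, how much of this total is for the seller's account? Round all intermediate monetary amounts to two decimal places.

Seller's account: USD 166969.38

CFR: the seller pays costs through ocean freight to the destination port, but not insurance.
Seller's account: goods 161632.20 + inland to port 415.25 + export clearance 110.12 + origin terminal 539.45 + freight 4272.36 = 166969.38
Buyer's account: insurance 156.42 + destination terminal 801.21 + brokerage 407.39 + duty 7494.86 + delivery 1418.09 = 10277.97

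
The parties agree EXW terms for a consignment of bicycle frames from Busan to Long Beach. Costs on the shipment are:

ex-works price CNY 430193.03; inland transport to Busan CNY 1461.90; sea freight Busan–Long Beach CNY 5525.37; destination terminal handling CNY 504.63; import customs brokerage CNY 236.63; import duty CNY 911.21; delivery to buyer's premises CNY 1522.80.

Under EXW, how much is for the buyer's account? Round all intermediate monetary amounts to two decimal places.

Buyer's account: CNY 10162.54

EXW: the seller makes goods available at their premises; the buyer bears all onward costs.
Seller's account: goods 430193.03 = 430193.03
Buyer's account: inland to port 1461.90 + freight 5525.37 + destination terminal 504.63 + brokerage 236.63 + duty 911.21 + delivery 1522.80 = 10162.54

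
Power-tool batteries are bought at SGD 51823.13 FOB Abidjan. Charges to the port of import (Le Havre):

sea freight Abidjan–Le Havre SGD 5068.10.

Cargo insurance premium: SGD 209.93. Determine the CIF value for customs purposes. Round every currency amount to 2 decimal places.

CIF = FOB price + freight + insurance
CIF = 51823.13 + 5068.10 + 209.93 = 57101.16

CIF value: SGD 57101.16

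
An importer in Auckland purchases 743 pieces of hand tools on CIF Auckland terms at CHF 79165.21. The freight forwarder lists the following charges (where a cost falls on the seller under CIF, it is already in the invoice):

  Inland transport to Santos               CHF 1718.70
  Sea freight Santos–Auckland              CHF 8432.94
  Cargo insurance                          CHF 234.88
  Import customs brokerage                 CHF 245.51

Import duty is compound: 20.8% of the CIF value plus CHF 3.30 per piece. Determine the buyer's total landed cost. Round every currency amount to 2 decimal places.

Total landed cost: CHF 98328.98

CIF: the seller pays costs through ocean freight and marine insurance to the destination port.
Already in the invoice (seller's account under CIF): inland to port, freight, insurance — exclude.
The CIF price already equals the CIF value: 79165.21
Ad valorem component: 79165.21 × 20.8% = 16466.36
Specific component: 743 × 3.30 = 2451.90
Import duty = 16466.36 + 2451.90 = 18918.26
Buyer bears: brokerage 245.51 + duty 18918.26 = 19163.77
Landed cost = invoice 79165.21 + 19163.77 = 98328.98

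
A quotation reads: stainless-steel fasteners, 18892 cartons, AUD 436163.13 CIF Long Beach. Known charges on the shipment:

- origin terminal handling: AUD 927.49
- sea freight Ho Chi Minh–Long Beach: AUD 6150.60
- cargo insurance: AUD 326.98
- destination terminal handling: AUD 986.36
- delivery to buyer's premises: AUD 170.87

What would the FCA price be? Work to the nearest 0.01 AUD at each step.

Not relevant to the conversion: delivery, destination terminal — on the buyer under both terms; not part of either seller's price.
From CIF to FCA, the seller no longer bears: origin terminal, freight, insurance.
FCA price = 436163.13 − 927.49 − 6150.60 − 326.98 = 428758.06

FCA price: AUD 428758.06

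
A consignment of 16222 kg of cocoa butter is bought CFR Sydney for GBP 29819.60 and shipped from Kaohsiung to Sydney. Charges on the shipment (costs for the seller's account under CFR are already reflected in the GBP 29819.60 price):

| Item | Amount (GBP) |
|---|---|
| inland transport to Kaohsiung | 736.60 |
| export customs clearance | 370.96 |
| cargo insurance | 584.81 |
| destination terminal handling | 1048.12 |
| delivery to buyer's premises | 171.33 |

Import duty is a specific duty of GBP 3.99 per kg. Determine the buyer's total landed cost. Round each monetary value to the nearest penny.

CFR: the seller pays costs through ocean freight to the destination port, but not insurance.
Already in the invoice (seller's account under CFR): inland to port, export clearance — exclude.
CIF value = CFR price + insurance = 29819.60 + 584.81 = 30404.41
Import duty = 16222 × 3.99 = 64725.78
Buyer bears: insurance 584.81 + destination terminal 1048.12 + delivery 171.33 + duty 64725.78 = 66530.04
Landed cost = invoice 29819.60 + 66530.04 = 96349.64

Total landed cost: GBP 96349.64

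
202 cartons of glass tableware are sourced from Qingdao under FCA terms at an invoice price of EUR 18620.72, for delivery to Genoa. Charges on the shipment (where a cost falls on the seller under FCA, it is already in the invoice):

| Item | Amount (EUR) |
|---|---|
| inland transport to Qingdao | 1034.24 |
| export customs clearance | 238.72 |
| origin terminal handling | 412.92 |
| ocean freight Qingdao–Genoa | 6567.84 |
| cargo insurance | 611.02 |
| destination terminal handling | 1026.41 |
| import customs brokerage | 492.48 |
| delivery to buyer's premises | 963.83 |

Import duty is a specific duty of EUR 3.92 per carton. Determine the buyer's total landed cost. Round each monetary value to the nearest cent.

FCA: the seller delivers export-cleared goods to the carrier; the buyer bears costs from that point.
Already in the invoice (seller's account under FCA): inland to port, export clearance — exclude.
CIF value = FCA price + origin terminal + freight + insurance = 18620.72 + 412.92 + 6567.84 + 611.02 = 26212.50
Import duty = 202 × 3.92 = 791.84
Buyer bears: origin terminal 412.92 + freight 6567.84 + insurance 611.02 + destination terminal 1026.41 + brokerage 492.48 + delivery 963.83 + duty 791.84 = 10866.34
Landed cost = invoice 18620.72 + 10866.34 = 29487.06

Total landed cost: EUR 29487.06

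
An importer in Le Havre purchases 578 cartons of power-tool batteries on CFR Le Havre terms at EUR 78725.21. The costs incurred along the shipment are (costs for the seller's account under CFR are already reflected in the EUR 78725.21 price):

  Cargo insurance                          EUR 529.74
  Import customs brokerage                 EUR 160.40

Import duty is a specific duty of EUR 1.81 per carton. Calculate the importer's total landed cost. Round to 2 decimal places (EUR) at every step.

Total landed cost: EUR 80461.53

CFR: the seller pays costs through ocean freight to the destination port, but not insurance.
CIF value = CFR price + insurance = 78725.21 + 529.74 = 79254.95
Import duty = 578 × 1.81 = 1046.18
Buyer bears: insurance 529.74 + brokerage 160.40 + duty 1046.18 = 1736.32
Landed cost = invoice 78725.21 + 1736.32 = 80461.53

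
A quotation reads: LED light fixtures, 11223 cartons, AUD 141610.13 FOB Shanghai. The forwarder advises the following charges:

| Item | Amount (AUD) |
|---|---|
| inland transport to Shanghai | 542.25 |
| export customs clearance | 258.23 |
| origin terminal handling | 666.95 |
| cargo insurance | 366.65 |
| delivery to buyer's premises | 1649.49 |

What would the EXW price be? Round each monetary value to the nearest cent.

EXW price: AUD 140142.70

Not relevant to the conversion: insurance, delivery — on the buyer under both terms; not part of either seller's price.
From FOB to EXW, the seller no longer bears: inland to port, export clearance, origin terminal.
EXW price = 141610.13 − 542.25 − 258.23 − 666.95 = 140142.70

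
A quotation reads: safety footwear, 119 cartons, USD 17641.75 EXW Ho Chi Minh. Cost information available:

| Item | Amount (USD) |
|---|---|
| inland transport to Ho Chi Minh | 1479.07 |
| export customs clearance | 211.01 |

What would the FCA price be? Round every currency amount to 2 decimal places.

From EXW to FCA, the seller additionally bears: inland to port, export clearance.
FCA price = 17641.75 + 1479.07 + 211.01 = 19331.83

FCA price: USD 19331.83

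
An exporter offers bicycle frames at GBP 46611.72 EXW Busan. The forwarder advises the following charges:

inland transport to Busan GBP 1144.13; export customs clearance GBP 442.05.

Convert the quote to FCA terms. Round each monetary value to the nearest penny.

FCA price: GBP 48197.90

From EXW to FCA, the seller additionally bears: inland to port, export clearance.
FCA price = 46611.72 + 1144.13 + 442.05 = 48197.90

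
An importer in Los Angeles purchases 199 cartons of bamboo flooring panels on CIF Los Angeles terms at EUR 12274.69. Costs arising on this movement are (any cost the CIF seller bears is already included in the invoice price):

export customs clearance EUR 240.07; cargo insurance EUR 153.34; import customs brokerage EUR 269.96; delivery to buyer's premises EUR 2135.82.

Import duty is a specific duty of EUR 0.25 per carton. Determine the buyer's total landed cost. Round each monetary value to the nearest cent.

Total landed cost: EUR 14730.22

CIF: the seller pays costs through ocean freight and marine insurance to the destination port.
Already in the invoice (seller's account under CIF): export clearance, insurance — exclude.
The CIF price already equals the CIF value: 12274.69
Import duty = 199 × 0.25 = 49.75
Buyer bears: brokerage 269.96 + delivery 2135.82 + duty 49.75 = 2455.53
Landed cost = invoice 12274.69 + 2455.53 = 14730.22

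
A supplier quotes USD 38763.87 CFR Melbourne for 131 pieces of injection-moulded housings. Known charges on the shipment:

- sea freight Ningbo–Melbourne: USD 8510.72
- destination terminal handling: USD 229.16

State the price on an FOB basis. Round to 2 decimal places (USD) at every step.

Not relevant to the conversion: destination terminal — on the buyer under both terms; not part of either seller's price.
From CFR to FOB, the seller no longer bears: freight.
FOB price = 38763.87 − 8510.72 = 30253.15

FOB price: USD 30253.15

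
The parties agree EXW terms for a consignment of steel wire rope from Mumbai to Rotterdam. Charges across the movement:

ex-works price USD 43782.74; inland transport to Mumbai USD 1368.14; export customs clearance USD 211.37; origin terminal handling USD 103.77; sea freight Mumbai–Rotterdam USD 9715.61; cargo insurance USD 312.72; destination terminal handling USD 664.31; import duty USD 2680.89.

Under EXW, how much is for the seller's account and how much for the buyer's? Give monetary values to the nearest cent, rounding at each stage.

Seller: USD 43782.74; buyer: USD 15056.81

EXW: the seller makes goods available at their premises; the buyer bears all onward costs.
Seller's account: goods 43782.74 = 43782.74
Buyer's account: inland to port 1368.14 + export clearance 211.37 + origin terminal 103.77 + freight 9715.61 + insurance 312.72 + destination terminal 664.31 + duty 2680.89 = 15056.81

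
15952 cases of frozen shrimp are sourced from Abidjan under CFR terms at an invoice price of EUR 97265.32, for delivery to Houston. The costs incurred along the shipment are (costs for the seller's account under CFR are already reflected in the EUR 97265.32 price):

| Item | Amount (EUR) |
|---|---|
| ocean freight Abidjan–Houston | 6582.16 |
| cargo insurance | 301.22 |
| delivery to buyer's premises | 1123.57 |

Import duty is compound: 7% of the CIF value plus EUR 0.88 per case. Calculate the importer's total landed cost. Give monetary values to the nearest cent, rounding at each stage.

CFR: the seller pays costs through ocean freight to the destination port, but not insurance.
Already in the invoice (seller's account under CFR): freight — exclude.
CIF value = CFR price + insurance = 97265.32 + 301.22 = 97566.54
Ad valorem component: 97566.54 × 7% = 6829.66
Specific component: 15952 × 0.88 = 14037.76
Import duty = 6829.66 + 14037.76 = 20867.42
Buyer bears: insurance 301.22 + delivery 1123.57 + duty 20867.42 = 22292.21
Landed cost = invoice 97265.32 + 22292.21 = 119557.53

Total landed cost: EUR 119557.53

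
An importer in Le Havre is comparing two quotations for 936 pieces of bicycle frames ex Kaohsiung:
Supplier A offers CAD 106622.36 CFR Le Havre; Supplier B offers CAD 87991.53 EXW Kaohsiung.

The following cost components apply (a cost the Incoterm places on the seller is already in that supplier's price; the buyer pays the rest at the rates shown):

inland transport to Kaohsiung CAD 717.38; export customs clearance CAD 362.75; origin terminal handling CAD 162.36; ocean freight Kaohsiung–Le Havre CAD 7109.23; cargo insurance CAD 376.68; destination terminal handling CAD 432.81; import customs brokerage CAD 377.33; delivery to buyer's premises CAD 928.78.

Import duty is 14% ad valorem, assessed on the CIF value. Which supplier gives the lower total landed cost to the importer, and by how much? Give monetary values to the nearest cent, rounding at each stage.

Supplier B is cheaper by CAD 11718.19

Supplier A (CFR):
CIF value = CFR price + insurance = 106622.36 + 376.68 = 106999.04
Import duty = 106999.04 × 14% = 14979.87
Buyer bears (A): 376.68 + 432.81 + 377.33 + 928.78 = 2115.60
Landed cost (A) = invoice 106622.36 + 2115.60 + duty 14979.87 = 123717.83
Supplier B (EXW):
CIF value = EXW price + inland to port + export clearance + origin terminal + freight + insurance = 87991.53 + 717.38 + 362.75 + 162.36 + 7109.23 + 376.68 = 96719.93
Import duty = 96719.93 × 14% = 13540.79
Buyer bears (B): 717.38 + 362.75 + 162.36 + 7109.23 + 376.68 + 432.81 + 377.33 + 928.78 = 10467.32
Landed cost (B) = invoice 87991.53 + 10467.32 + duty 13540.79 = 111999.64
Difference = |123717.83 − 111999.64| = 11718.19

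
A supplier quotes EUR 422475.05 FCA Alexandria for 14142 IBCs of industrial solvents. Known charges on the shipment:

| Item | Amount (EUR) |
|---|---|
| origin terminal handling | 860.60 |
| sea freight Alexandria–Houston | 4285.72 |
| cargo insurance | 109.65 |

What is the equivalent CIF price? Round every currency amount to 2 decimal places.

CIF price: EUR 427731.02

From FCA to CIF, the seller additionally bears: origin terminal, freight, insurance.
CIF price = 422475.05 + 860.60 + 4285.72 + 109.65 = 427731.02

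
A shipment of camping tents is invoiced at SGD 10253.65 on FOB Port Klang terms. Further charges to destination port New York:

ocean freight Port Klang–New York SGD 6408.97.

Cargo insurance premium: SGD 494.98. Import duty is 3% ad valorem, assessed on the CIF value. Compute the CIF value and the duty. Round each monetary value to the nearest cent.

CIF value: SGD 17157.60; import duty: SGD 514.73

CIF = FOB price + freight + insurance
CIF = 10253.65 + 6408.97 + 494.98 = 17157.60
Import duty = 17157.60 × 3% = 514.73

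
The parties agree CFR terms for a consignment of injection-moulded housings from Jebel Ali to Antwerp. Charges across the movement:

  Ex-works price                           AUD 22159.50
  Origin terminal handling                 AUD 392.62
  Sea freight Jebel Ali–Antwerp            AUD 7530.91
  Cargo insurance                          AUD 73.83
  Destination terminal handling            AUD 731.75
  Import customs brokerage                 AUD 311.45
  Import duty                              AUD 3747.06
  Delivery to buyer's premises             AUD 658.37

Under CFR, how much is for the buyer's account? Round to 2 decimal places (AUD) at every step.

CFR: the seller pays costs through ocean freight to the destination port, but not insurance.
Seller's account: goods 22159.50 + origin terminal 392.62 + freight 7530.91 = 30083.03
Buyer's account: insurance 73.83 + destination terminal 731.75 + brokerage 311.45 + duty 3747.06 + delivery 658.37 = 5522.46

Buyer's account: AUD 5522.46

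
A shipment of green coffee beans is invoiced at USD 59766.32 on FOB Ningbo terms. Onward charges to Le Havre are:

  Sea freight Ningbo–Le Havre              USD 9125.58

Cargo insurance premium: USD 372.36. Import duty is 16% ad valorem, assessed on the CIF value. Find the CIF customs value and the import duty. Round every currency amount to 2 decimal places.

CIF = FOB price + freight + insurance
CIF = 59766.32 + 9125.58 + 372.36 = 69264.26
Import duty = 69264.26 × 16% = 11082.28

CIF value: USD 69264.26; import duty: USD 11082.28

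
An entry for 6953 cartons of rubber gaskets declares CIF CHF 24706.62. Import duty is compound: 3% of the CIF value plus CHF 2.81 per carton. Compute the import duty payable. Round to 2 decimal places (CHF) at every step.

Ad valorem component: 24706.62 × 3% = 741.20
Specific component: 6953 × 2.81 = 19537.93
Import duty = 741.20 + 19537.93 = 20279.13

Import duty: CHF 20279.13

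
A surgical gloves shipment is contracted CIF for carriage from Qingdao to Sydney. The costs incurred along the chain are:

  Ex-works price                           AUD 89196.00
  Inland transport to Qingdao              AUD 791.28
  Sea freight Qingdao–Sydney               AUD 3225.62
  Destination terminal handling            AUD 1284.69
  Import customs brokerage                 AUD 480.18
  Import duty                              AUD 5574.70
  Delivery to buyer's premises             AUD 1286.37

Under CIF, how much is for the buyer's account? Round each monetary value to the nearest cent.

CIF: the seller pays costs through ocean freight and marine insurance to the destination port.
Seller's account: goods 89196.00 + inland to port 791.28 + freight 3225.62 = 93212.90
Buyer's account: destination terminal 1284.69 + brokerage 480.18 + duty 5574.70 + delivery 1286.37 = 8625.94

Buyer's account: AUD 8625.94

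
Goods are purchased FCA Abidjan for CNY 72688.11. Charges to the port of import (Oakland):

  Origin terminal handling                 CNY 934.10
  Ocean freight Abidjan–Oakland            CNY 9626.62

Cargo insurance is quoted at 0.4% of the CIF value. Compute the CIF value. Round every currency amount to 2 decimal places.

CIF value: CNY 83583.16

Let C be the CIF value. C = FCA price + pre-shipment costs + freight + 0.4% × C
C − 0.4% × C = 72688.11 + 934.10 + 9626.62
0.996 × C = 83248.83
C = 83248.83 / 0.996 = 83583.16
Insurance premium = 0.4% × 83583.16 = 334.33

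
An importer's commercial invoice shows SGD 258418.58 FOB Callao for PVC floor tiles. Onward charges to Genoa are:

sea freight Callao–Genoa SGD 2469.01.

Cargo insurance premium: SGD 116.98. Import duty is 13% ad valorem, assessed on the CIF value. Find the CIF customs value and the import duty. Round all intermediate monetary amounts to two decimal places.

CIF = FOB price + freight + insurance
CIF = 258418.58 + 2469.01 + 116.98 = 261004.57
Import duty = 261004.57 × 13% = 33930.59

CIF value: SGD 261004.57; import duty: SGD 33930.59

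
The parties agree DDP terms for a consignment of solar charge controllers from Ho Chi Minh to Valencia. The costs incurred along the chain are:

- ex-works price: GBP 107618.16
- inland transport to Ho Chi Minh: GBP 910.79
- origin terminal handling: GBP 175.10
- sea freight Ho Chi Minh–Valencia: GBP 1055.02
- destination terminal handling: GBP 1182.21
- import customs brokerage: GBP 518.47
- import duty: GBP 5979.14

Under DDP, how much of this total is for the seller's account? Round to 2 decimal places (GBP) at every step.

Seller's account: GBP 117438.89

DDP: the seller bears all costs including import duty.
Seller's account: goods 107618.16 + inland to port 910.79 + origin terminal 175.10 + freight 1055.02 + destination terminal 1182.21 + brokerage 518.47 + duty 5979.14 = 117438.89
Buyer's account: 0.00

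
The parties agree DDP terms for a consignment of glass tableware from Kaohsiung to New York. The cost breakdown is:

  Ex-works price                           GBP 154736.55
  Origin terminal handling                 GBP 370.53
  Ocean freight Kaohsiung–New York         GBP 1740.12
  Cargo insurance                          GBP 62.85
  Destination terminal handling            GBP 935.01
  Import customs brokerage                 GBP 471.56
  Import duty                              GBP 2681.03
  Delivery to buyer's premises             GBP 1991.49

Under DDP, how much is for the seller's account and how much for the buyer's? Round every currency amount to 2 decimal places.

DDP: the seller bears all costs including import duty.
Seller's account: goods 154736.55 + origin terminal 370.53 + freight 1740.12 + insurance 62.85 + destination terminal 935.01 + brokerage 471.56 + duty 2681.03 + delivery 1991.49 = 162989.14
Buyer's account: 0.00

Seller: GBP 162989.14; buyer: GBP 0.00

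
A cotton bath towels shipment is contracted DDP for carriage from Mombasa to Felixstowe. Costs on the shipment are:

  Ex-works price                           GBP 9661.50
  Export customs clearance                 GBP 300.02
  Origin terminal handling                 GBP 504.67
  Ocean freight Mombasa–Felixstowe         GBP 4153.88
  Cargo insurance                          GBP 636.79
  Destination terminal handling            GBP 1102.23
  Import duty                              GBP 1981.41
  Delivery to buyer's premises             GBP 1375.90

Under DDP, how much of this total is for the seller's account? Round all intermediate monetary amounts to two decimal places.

Seller's account: GBP 19716.40

DDP: the seller bears all costs including import duty.
Seller's account: goods 9661.50 + export clearance 300.02 + origin terminal 504.67 + freight 4153.88 + insurance 636.79 + destination terminal 1102.23 + duty 1981.41 + delivery 1375.90 = 19716.40
Buyer's account: 0.00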